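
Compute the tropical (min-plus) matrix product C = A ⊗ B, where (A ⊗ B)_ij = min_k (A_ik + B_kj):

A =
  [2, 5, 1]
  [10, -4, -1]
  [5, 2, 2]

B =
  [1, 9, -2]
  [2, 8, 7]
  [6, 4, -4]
A ⊗ B =
  [3, 5, -3]
  [-2, 3, -5]
  [4, 6, -2]

Apply the min-plus product entry-by-entry:
  C[0][0] = min over k of (A[0][0] + B[0][0] = 2 + 1 = 3, A[0][1] + B[1][0] = 5 + 2 = 7, A[0][2] + B[2][0] = 1 + 6 = 7) = 3 (attained at k = 0)
  C[0][1] = min over k of (A[0][0] + B[0][1] = 2 + 9 = 11, A[0][1] + B[1][1] = 5 + 8 = 13, A[0][2] + B[2][1] = 1 + 4 = 5) = 5 (attained at k = 2)
  C[0][2] = min over k of (A[0][0] + B[0][2] = 2 + -2 = 0, A[0][1] + B[1][2] = 5 + 7 = 12, A[0][2] + B[2][2] = 1 + -4 = -3) = -3 (attained at k = 2)
  C[1][0] = min over k of (A[1][0] + B[0][0] = 10 + 1 = 11, A[1][1] + B[1][0] = -4 + 2 = -2, A[1][2] + B[2][0] = -1 + 6 = 5) = -2 (attained at k = 1)
  C[1][1] = min over k of (A[1][0] + B[0][1] = 10 + 9 = 19, A[1][1] + B[1][1] = -4 + 8 = 4, A[1][2] + B[2][1] = -1 + 4 = 3) = 3 (attained at k = 2)
  C[1][2] = min over k of (A[1][0] + B[0][2] = 10 + -2 = 8, A[1][1] + B[1][2] = -4 + 7 = 3, A[1][2] + B[2][2] = -1 + -4 = -5) = -5 (attained at k = 2)
  C[2][0] = min over k of (A[2][0] + B[0][0] = 5 + 1 = 6, A[2][1] + B[1][0] = 2 + 2 = 4, A[2][2] + B[2][0] = 2 + 6 = 8) = 4 (attained at k = 1)
  C[2][1] = min over k of (A[2][0] + B[0][1] = 5 + 9 = 14, A[2][1] + B[1][1] = 2 + 8 = 10, A[2][2] + B[2][1] = 2 + 4 = 6) = 6 (attained at k = 2)
  C[2][2] = min over k of (A[2][0] + B[0][2] = 5 + -2 = 3, A[2][1] + B[1][2] = 2 + 7 = 9, A[2][2] + B[2][2] = 2 + -4 = -2) = -2 (attained at k = 2)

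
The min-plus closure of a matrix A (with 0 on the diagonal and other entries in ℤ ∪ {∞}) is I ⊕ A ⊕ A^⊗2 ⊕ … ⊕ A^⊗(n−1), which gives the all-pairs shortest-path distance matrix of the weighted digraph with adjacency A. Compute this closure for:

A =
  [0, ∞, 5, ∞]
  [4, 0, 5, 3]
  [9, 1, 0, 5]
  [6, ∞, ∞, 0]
Closure =
  [0, 6, 5, 9]
  [4, 0, 5, 3]
  [5, 1, 0, 4]
  [6, 12, 11, 0]

This is the Floyd-Warshall all-pairs shortest-path computation. For each intermediate vertex k = 0, 1, …, 3, update dist[i][j] ← min(dist[i][j], dist[i][k] + dist[k][j]). The final matrix gives, for each (i, j), the minimum total weight of any directed path from i to j (possibly empty when i = j).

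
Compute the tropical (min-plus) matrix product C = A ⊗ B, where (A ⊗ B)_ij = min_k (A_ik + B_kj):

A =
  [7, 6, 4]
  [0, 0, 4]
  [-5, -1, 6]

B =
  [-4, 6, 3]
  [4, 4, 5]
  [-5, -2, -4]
A ⊗ B =
  [-1, 2, 0]
  [-4, 2, 0]
  [-9, 1, -2]

Apply the min-plus product entry-by-entry:
  C[0][0] = min over k of (A[0][0] + B[0][0] = 7 + -4 = 3, A[0][1] + B[1][0] = 6 + 4 = 10, A[0][2] + B[2][0] = 4 + -5 = -1) = -1 (attained at k = 2)
  C[0][1] = min over k of (A[0][0] + B[0][1] = 7 + 6 = 13, A[0][1] + B[1][1] = 6 + 4 = 10, A[0][2] + B[2][1] = 4 + -2 = 2) = 2 (attained at k = 2)
  C[0][2] = min over k of (A[0][0] + B[0][2] = 7 + 3 = 10, A[0][1] + B[1][2] = 6 + 5 = 11, A[0][2] + B[2][2] = 4 + -4 = 0) = 0 (attained at k = 2)
  C[1][0] = min over k of (A[1][0] + B[0][0] = 0 + -4 = -4, A[1][1] + B[1][0] = 0 + 4 = 4, A[1][2] + B[2][0] = 4 + -5 = -1) = -4 (attained at k = 0)
  C[1][1] = min over k of (A[1][0] + B[0][1] = 0 + 6 = 6, A[1][1] + B[1][1] = 0 + 4 = 4, A[1][2] + B[2][1] = 4 + -2 = 2) = 2 (attained at k = 2)
  C[1][2] = min over k of (A[1][0] + B[0][2] = 0 + 3 = 3, A[1][1] + B[1][2] = 0 + 5 = 5, A[1][2] + B[2][2] = 4 + -4 = 0) = 0 (attained at k = 2)
  C[2][0] = min over k of (A[2][0] + B[0][0] = -5 + -4 = -9, A[2][1] + B[1][0] = -1 + 4 = 3, A[2][2] + B[2][0] = 6 + -5 = 1) = -9 (attained at k = 0)
  C[2][1] = min over k of (A[2][0] + B[0][1] = -5 + 6 = 1, A[2][1] + B[1][1] = -1 + 4 = 3, A[2][2] + B[2][1] = 6 + -2 = 4) = 1 (attained at k = 0)
  C[2][2] = min over k of (A[2][0] + B[0][2] = -5 + 3 = -2, A[2][1] + B[1][2] = -1 + 5 = 4, A[2][2] + B[2][2] = 6 + -4 = 2) = -2 (attained at k = 0)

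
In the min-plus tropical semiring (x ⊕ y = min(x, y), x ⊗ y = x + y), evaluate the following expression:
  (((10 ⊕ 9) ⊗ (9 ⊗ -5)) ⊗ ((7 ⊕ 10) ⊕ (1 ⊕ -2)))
(((10 ⊕ 9) ⊗ (9 ⊗ -5)) ⊗ ((7 ⊕ 10) ⊕ (1 ⊕ -2))) = 11

Expand innermost to outermost. Recall ⊕ takes the minimum of its arguments and ⊗ takes their sum. Working out the expression (((10 ⊕ 9) ⊗ (9 ⊗ -5)) ⊗ ((7 ⊕ 10) ⊕ (1 ⊕ -2))) gives 11.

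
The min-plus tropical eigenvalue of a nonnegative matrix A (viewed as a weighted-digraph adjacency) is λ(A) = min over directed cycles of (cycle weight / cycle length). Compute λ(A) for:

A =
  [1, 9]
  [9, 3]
λ(A) = 1

Enumerate directed cycles and compute their means (weight / length). Sample:
  cycle 0 → 0: weight = 1, length = 1, mean = 1/1 ≈ 1.000
  cycle 1 → 1: weight = 3, length = 1, mean = 3/1 ≈ 3.000
  cycle 0 → 1 → 0: weight = 18, length = 2, mean = 18/2 ≈ 9.000
  cycle 1 → 0 → 1: weight = 18, length = 2, mean = 18/2 ≈ 9.000
Minimum mean = 1.000, attained e.g. along the cycle 0 → 0 with weight 1 and length 1. So λ(A) = 1/1 = 1.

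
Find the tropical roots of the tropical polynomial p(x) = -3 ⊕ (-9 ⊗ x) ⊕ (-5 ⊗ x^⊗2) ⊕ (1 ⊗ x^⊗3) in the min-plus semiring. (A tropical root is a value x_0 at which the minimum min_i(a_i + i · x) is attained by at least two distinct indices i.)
Roots: {-6, -4, 6}

Each tropical root is a break point of the lower envelope of the lines y = a_i + i · x (there are 4 lines, with slopes 0, 1, ..., 3). Only the lines that attain the minimum somewhere contribute to roots; other lines are dominated. Here the surviving (envelope) indices are i = 3, i = 2, i = 1, i = 0.
Intersections between consecutive envelope lines give the roots: for adjacent envelope indices i < j the intersection is x = (a_i − a_j) / (j − i). Reading off the sorted break points: {-6, -4, 6}.
Verification: at each break x_0, at least two indices attain the minimum of min_i(a_i + i · x_0).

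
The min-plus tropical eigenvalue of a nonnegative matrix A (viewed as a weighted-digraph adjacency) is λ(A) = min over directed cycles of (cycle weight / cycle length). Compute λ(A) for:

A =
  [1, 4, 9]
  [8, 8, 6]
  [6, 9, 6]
λ(A) = 1

Enumerate directed cycles and compute their means (weight / length). Sample:
  cycle 0 → 0: weight = 1, length = 1, mean = 1/1 ≈ 1.000
  cycle 1 → 1: weight = 8, length = 1, mean = 8/1 ≈ 8.000
  cycle 2 → 2: weight = 6, length = 1, mean = 6/1 ≈ 6.000
  cycle 0 → 1 → 0: weight = 12, length = 2, mean = 12/2 ≈ 6.000
  cycle 0 → 2 → 0: weight = 15, length = 2, mean = 15/2 ≈ 7.500
  cycle 1 → 0 → 1: weight = 12, length = 2, mean = 12/2 ≈ 6.000
Minimum mean = 1.000, attained e.g. along the cycle 0 → 0 with weight 1 and length 1. So λ(A) = 1/1 = 1.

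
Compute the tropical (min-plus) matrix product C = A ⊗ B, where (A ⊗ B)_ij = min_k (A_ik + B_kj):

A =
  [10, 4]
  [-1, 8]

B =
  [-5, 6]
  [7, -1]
A ⊗ B =
  [5, 3]
  [-6, 5]

Apply the min-plus product entry-by-entry:
  C[0][0] = min over k of (A[0][0] + B[0][0] = 10 + -5 = 5, A[0][1] + B[1][0] = 4 + 7 = 11) = 5 (attained at k = 0)
  C[0][1] = min over k of (A[0][0] + B[0][1] = 10 + 6 = 16, A[0][1] + B[1][1] = 4 + -1 = 3) = 3 (attained at k = 1)
  C[1][0] = min over k of (A[1][0] + B[0][0] = -1 + -5 = -6, A[1][1] + B[1][0] = 8 + 7 = 15) = -6 (attained at k = 0)
  C[1][1] = min over k of (A[1][0] + B[0][1] = -1 + 6 = 5, A[1][1] + B[1][1] = 8 + -1 = 7) = 5 (attained at k = 0)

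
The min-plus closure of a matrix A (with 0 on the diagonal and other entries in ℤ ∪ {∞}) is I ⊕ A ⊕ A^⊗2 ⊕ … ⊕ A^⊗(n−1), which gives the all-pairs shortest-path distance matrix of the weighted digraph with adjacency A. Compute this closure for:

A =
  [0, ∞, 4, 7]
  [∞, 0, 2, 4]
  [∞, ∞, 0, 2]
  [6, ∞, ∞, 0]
Closure =
  [0, ∞, 4, 6]
  [10, 0, 2, 4]
  [8, ∞, 0, 2]
  [6, ∞, 10, 0]

This is the Floyd-Warshall all-pairs shortest-path computation. For each intermediate vertex k = 0, 1, …, 3, update dist[i][j] ← min(dist[i][j], dist[i][k] + dist[k][j]). The final matrix gives, for each (i, j), the minimum total weight of any directed path from i to j (possibly empty when i = j).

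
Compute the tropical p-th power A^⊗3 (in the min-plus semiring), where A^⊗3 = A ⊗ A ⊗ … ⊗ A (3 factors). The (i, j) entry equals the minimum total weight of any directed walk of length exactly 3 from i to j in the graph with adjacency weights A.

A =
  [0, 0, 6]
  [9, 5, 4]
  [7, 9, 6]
A^⊗3 =
  [0, 0, 4]
  [9, 9, 13]
  [7, 7, 11]

Each entry (A^⊗3)_ij equals the minimum over all length-3 walks i = v_0 → v_1 → … → v_3 = j of Σ_t A[v_t][v_{t+1}]. For example, for (i, j) = (0, 2) we minimise over 9 possible intermediate vertex sequences; the minimum is 4, attained along the walk 0 → 0 → 1 → 2.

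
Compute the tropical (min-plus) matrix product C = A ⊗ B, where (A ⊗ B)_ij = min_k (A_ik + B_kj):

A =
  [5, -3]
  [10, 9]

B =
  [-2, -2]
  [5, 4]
A ⊗ B =
  [2, 1]
  [8, 8]

Apply the min-plus product entry-by-entry:
  C[0][0] = min over k of (A[0][0] + B[0][0] = 5 + -2 = 3, A[0][1] + B[1][0] = -3 + 5 = 2) = 2 (attained at k = 1)
  C[0][1] = min over k of (A[0][0] + B[0][1] = 5 + -2 = 3, A[0][1] + B[1][1] = -3 + 4 = 1) = 1 (attained at k = 1)
  C[1][0] = min over k of (A[1][0] + B[0][0] = 10 + -2 = 8, A[1][1] + B[1][0] = 9 + 5 = 14) = 8 (attained at k = 0)
  C[1][1] = min over k of (A[1][0] + B[0][1] = 10 + -2 = 8, A[1][1] + B[1][1] = 9 + 4 = 13) = 8 (attained at k = 0)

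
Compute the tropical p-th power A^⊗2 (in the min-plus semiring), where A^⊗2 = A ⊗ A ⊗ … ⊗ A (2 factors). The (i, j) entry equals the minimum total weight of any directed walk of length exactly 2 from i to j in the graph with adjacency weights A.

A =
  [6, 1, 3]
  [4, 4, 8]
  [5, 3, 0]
A^⊗2 =
  [5, 5, 3]
  [8, 5, 7]
  [5, 3, 0]

Each entry (A^⊗2)_ij equals the minimum over all length-2 walks i = v_0 → v_1 → … → v_2 = j of Σ_t A[v_t][v_{t+1}]. For example, for (i, j) = (0, 2) we minimise over 3 possible intermediate vertex sequences; the minimum is 3, attained along the walk 0 → 2 → 2.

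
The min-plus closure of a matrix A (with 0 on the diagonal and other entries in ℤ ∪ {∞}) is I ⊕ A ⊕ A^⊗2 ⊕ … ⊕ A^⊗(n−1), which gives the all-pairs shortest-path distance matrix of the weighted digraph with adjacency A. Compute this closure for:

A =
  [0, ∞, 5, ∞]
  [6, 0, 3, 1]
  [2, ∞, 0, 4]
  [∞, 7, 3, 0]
Closure =
  [0, 16, 5, 9]
  [5, 0, 3, 1]
  [2, 11, 0, 4]
  [5, 7, 3, 0]

This is the Floyd-Warshall all-pairs shortest-path computation. For each intermediate vertex k = 0, 1, …, 3, update dist[i][j] ← min(dist[i][j], dist[i][k] + dist[k][j]). The final matrix gives, for each (i, j), the minimum total weight of any directed path from i to j (possibly empty when i = j).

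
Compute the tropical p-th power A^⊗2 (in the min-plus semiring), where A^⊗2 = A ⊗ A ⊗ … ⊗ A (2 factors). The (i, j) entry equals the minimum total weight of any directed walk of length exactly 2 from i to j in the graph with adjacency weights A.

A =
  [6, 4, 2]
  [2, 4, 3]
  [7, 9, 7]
A^⊗2 =
  [6, 8, 7]
  [6, 6, 4]
  [11, 11, 9]

Each entry (A^⊗2)_ij equals the minimum over all length-2 walks i = v_0 → v_1 → … → v_2 = j of Σ_t A[v_t][v_{t+1}]. For example, for (i, j) = (0, 2) we minimise over 3 possible intermediate vertex sequences; the minimum is 7, attained along the walk 0 → 1 → 2.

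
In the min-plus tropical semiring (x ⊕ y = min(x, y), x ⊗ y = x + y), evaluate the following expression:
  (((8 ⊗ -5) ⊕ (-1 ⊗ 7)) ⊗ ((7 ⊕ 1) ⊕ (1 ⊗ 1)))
(((8 ⊗ -5) ⊕ (-1 ⊗ 7)) ⊗ ((7 ⊕ 1) ⊕ (1 ⊗ 1))) = 4

Expand innermost to outermost. Recall ⊕ takes the minimum of its arguments and ⊗ takes their sum. Working out the expression (((8 ⊗ -5) ⊕ (-1 ⊗ 7)) ⊗ ((7 ⊕ 1) ⊕ (1 ⊗ 1))) gives 4.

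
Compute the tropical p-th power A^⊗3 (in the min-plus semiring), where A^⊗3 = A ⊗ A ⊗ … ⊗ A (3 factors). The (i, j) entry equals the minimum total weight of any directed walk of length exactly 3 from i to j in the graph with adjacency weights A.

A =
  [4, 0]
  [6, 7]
A^⊗3 =
  [10, 6]
  [12, 10]

Each entry (A^⊗3)_ij equals the minimum over all length-3 walks i = v_0 → v_1 → … → v_3 = j of Σ_t A[v_t][v_{t+1}]. For example, for (i, j) = (0, 1) we minimise over 4 possible intermediate vertex sequences; the minimum is 6, attained along the walk 0 → 1 → 0 → 1.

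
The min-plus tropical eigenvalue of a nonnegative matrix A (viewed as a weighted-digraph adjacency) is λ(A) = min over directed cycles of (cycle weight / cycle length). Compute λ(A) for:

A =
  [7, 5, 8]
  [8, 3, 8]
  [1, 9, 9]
λ(A) = 3

Enumerate directed cycles and compute their means (weight / length). Sample:
  cycle 0 → 0: weight = 7, length = 1, mean = 7/1 ≈ 7.000
  cycle 1 → 1: weight = 3, length = 1, mean = 3/1 ≈ 3.000
  cycle 2 → 2: weight = 9, length = 1, mean = 9/1 ≈ 9.000
  cycle 0 → 1 → 0: weight = 13, length = 2, mean = 13/2 ≈ 6.500
  cycle 0 → 2 → 0: weight = 9, length = 2, mean = 9/2 ≈ 4.500
  cycle 1 → 0 → 1: weight = 13, length = 2, mean = 13/2 ≈ 6.500
Minimum mean = 3.000, attained e.g. along the cycle 1 → 1 with weight 3 and length 1. So λ(A) = 3/1 = 3.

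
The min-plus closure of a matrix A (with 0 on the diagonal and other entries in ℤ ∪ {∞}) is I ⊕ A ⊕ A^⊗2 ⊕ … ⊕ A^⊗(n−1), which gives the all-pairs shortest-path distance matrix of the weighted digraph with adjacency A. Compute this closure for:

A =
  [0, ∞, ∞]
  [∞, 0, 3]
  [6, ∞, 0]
Closure =
  [0, ∞, ∞]
  [9, 0, 3]
  [6, ∞, 0]

This is the Floyd-Warshall all-pairs shortest-path computation. For each intermediate vertex k = 0, 1, …, 2, update dist[i][j] ← min(dist[i][j], dist[i][k] + dist[k][j]). The final matrix gives, for each (i, j), the minimum total weight of any directed path from i to j (possibly empty when i = j).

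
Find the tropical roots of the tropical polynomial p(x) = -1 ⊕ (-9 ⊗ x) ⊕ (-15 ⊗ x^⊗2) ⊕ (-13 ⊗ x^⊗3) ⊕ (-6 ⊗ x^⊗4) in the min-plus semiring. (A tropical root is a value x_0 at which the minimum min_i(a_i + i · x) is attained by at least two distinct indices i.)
Roots: {-7, -2, 6, 8}

Each tropical root is a break point of the lower envelope of the lines y = a_i + i · x (there are 5 lines, with slopes 0, 1, ..., 4). Only the lines that attain the minimum somewhere contribute to roots; other lines are dominated. Here the surviving (envelope) indices are i = 4, i = 3, i = 2, i = 1, i = 0.
Intersections between consecutive envelope lines give the roots: for adjacent envelope indices i < j the intersection is x = (a_i − a_j) / (j − i). Reading off the sorted break points: {-7, -2, 6, 8}.
Verification: at each break x_0, at least two indices attain the minimum of min_i(a_i + i · x_0).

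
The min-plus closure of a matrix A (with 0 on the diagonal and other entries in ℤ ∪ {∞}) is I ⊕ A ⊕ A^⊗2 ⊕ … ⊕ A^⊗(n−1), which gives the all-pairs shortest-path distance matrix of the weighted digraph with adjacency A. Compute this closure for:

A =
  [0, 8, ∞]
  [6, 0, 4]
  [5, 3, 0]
Closure =
  [0, 8, 12]
  [6, 0, 4]
  [5, 3, 0]

This is the Floyd-Warshall all-pairs shortest-path computation. For each intermediate vertex k = 0, 1, …, 2, update dist[i][j] ← min(dist[i][j], dist[i][k] + dist[k][j]). The final matrix gives, for each (i, j), the minimum total weight of any directed path from i to j (possibly empty when i = j).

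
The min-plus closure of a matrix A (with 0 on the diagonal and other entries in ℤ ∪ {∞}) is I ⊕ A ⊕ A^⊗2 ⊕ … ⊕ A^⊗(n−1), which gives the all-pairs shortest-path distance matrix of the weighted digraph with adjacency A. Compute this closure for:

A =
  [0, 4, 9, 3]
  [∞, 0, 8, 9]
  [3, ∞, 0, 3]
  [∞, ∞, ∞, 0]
Closure =
  [0, 4, 9, 3]
  [11, 0, 8, 9]
  [3, 7, 0, 3]
  [∞, ∞, ∞, 0]

This is the Floyd-Warshall all-pairs shortest-path computation. For each intermediate vertex k = 0, 1, …, 3, update dist[i][j] ← min(dist[i][j], dist[i][k] + dist[k][j]). The final matrix gives, for each (i, j), the minimum total weight of any directed path from i to j (possibly empty when i = j).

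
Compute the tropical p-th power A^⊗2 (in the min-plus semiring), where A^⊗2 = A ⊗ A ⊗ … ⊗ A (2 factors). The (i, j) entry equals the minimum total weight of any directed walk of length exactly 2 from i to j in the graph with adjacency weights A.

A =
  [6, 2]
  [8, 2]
A^⊗2 =
  [10, 4]
  [10, 4]

Each entry (A^⊗2)_ij equals the minimum over all length-2 walks i = v_0 → v_1 → … → v_2 = j of Σ_t A[v_t][v_{t+1}]. For example, for (i, j) = (0, 1) we minimise over 2 possible intermediate vertex sequences; the minimum is 4, attained along the walk 0 → 1 → 1.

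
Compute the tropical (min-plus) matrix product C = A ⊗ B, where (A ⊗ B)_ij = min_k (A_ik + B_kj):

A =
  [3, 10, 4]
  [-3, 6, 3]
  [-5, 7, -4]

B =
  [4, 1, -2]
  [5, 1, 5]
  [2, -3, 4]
A ⊗ B =
  [6, 1, 1]
  [1, -2, -5]
  [-2, -7, -7]

Apply the min-plus product entry-by-entry:
  C[0][0] = min over k of (A[0][0] + B[0][0] = 3 + 4 = 7, A[0][1] + B[1][0] = 10 + 5 = 15, A[0][2] + B[2][0] = 4 + 2 = 6) = 6 (attained at k = 2)
  C[0][1] = min over k of (A[0][0] + B[0][1] = 3 + 1 = 4, A[0][1] + B[1][1] = 10 + 1 = 11, A[0][2] + B[2][1] = 4 + -3 = 1) = 1 (attained at k = 2)
  C[0][2] = min over k of (A[0][0] + B[0][2] = 3 + -2 = 1, A[0][1] + B[1][2] = 10 + 5 = 15, A[0][2] + B[2][2] = 4 + 4 = 8) = 1 (attained at k = 0)
  C[1][0] = min over k of (A[1][0] + B[0][0] = -3 + 4 = 1, A[1][1] + B[1][0] = 6 + 5 = 11, A[1][2] + B[2][0] = 3 + 2 = 5) = 1 (attained at k = 0)
  C[1][1] = min over k of (A[1][0] + B[0][1] = -3 + 1 = -2, A[1][1] + B[1][1] = 6 + 1 = 7, A[1][2] + B[2][1] = 3 + -3 = 0) = -2 (attained at k = 0)
  C[1][2] = min over k of (A[1][0] + B[0][2] = -3 + -2 = -5, A[1][1] + B[1][2] = 6 + 5 = 11, A[1][2] + B[2][2] = 3 + 4 = 7) = -5 (attained at k = 0)
  C[2][0] = min over k of (A[2][0] + B[0][0] = -5 + 4 = -1, A[2][1] + B[1][0] = 7 + 5 = 12, A[2][2] + B[2][0] = -4 + 2 = -2) = -2 (attained at k = 2)
  C[2][1] = min over k of (A[2][0] + B[0][1] = -5 + 1 = -4, A[2][1] + B[1][1] = 7 + 1 = 8, A[2][2] + B[2][1] = -4 + -3 = -7) = -7 (attained at k = 2)
  C[2][2] = min over k of (A[2][0] + B[0][2] = -5 + -2 = -7, A[2][1] + B[1][2] = 7 + 5 = 12, A[2][2] + B[2][2] = -4 + 4 = 0) = -7 (attained at k = 0)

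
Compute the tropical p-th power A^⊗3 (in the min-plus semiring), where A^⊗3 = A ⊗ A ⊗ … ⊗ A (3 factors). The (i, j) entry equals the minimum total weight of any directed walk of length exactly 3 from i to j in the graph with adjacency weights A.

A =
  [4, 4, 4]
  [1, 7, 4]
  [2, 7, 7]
A^⊗3 =
  [9, 9, 9]
  [6, 9, 9]
  [7, 10, 10]

Each entry (A^⊗3)_ij equals the minimum over all length-3 walks i = v_0 → v_1 → … → v_3 = j of Σ_t A[v_t][v_{t+1}]. For example, for (i, j) = (0, 2) we minimise over 9 possible intermediate vertex sequences; the minimum is 9, attained along the walk 0 → 1 → 0 → 2.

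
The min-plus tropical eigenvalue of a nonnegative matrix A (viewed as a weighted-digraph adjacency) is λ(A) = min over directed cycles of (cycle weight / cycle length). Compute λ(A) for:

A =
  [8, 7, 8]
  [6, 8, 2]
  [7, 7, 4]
λ(A) = 4

Enumerate directed cycles and compute their means (weight / length). Sample:
  cycle 0 → 0: weight = 8, length = 1, mean = 8/1 ≈ 8.000
  cycle 1 → 1: weight = 8, length = 1, mean = 8/1 ≈ 8.000
  cycle 2 → 2: weight = 4, length = 1, mean = 4/1 ≈ 4.000
  cycle 0 → 1 → 0: weight = 13, length = 2, mean = 13/2 ≈ 6.500
  cycle 0 → 2 → 0: weight = 15, length = 2, mean = 15/2 ≈ 7.500
  cycle 1 → 0 → 1: weight = 13, length = 2, mean = 13/2 ≈ 6.500
Minimum mean = 4.000, attained e.g. along the cycle 2 → 2 with weight 4 and length 1. So λ(A) = 4/1 = 4.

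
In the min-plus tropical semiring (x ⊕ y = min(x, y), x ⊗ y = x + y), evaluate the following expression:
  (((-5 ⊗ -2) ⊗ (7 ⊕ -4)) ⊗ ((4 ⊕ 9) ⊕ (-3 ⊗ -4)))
(((-5 ⊗ -2) ⊗ (7 ⊕ -4)) ⊗ ((4 ⊕ 9) ⊕ (-3 ⊗ -4))) = -18

Expand innermost to outermost. Recall ⊕ takes the minimum of its arguments and ⊗ takes their sum. Working out the expression (((-5 ⊗ -2) ⊗ (7 ⊕ -4)) ⊗ ((4 ⊕ 9) ⊕ (-3 ⊗ -4))) gives -18.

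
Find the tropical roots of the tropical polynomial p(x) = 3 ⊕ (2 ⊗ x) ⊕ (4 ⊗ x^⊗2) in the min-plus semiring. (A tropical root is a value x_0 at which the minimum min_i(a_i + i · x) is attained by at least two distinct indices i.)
Roots: {-2, 1}

Each tropical root is a break point of the lower envelope of the lines y = a_i + i · x (there are 3 lines, with slopes 0, 1, ..., 2). Only the lines that attain the minimum somewhere contribute to roots; other lines are dominated. Here the surviving (envelope) indices are i = 2, i = 1, i = 0.
Intersections between consecutive envelope lines give the roots: for adjacent envelope indices i < j the intersection is x = (a_i − a_j) / (j − i). Reading off the sorted break points: {-2, 1}.
Verification: at each break x_0, at least two indices attain the minimum of min_i(a_i + i · x_0).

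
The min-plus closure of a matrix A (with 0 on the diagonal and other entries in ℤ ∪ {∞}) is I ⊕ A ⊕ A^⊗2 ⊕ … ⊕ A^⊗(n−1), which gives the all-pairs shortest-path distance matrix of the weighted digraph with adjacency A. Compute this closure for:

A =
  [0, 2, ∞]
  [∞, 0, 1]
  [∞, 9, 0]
Closure =
  [0, 2, 3]
  [∞, 0, 1]
  [∞, 9, 0]

This is the Floyd-Warshall all-pairs shortest-path computation. For each intermediate vertex k = 0, 1, …, 2, update dist[i][j] ← min(dist[i][j], dist[i][k] + dist[k][j]). The final matrix gives, for each (i, j), the minimum total weight of any directed path from i to j (possibly empty when i = j).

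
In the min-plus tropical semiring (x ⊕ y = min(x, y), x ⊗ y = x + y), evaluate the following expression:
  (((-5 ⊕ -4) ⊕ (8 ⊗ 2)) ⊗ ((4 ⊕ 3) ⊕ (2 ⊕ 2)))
(((-5 ⊕ -4) ⊕ (8 ⊗ 2)) ⊗ ((4 ⊕ 3) ⊕ (2 ⊕ 2))) = -3

Expand innermost to outermost. Recall ⊕ takes the minimum of its arguments and ⊗ takes their sum. Working out the expression (((-5 ⊕ -4) ⊕ (8 ⊗ 2)) ⊗ ((4 ⊕ 3) ⊕ (2 ⊕ 2))) gives -3.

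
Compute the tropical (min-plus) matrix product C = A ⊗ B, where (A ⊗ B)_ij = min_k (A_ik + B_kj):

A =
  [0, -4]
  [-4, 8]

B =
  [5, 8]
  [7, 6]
A ⊗ B =
  [3, 2]
  [1, 4]

Apply the min-plus product entry-by-entry:
  C[0][0] = min over k of (A[0][0] + B[0][0] = 0 + 5 = 5, A[0][1] + B[1][0] = -4 + 7 = 3) = 3 (attained at k = 1)
  C[0][1] = min over k of (A[0][0] + B[0][1] = 0 + 8 = 8, A[0][1] + B[1][1] = -4 + 6 = 2) = 2 (attained at k = 1)
  C[1][0] = min over k of (A[1][0] + B[0][0] = -4 + 5 = 1, A[1][1] + B[1][0] = 8 + 7 = 15) = 1 (attained at k = 0)
  C[1][1] = min over k of (A[1][0] + B[0][1] = -4 + 8 = 4, A[1][1] + B[1][1] = 8 + 6 = 14) = 4 (attained at k = 0)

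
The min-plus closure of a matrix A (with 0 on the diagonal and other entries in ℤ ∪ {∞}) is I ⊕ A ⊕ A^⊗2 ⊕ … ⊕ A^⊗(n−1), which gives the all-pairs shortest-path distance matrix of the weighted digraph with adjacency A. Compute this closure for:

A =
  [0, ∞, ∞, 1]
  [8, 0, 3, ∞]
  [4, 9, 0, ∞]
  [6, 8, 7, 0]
Closure =
  [0, 9, 8, 1]
  [7, 0, 3, 8]
  [4, 9, 0, 5]
  [6, 8, 7, 0]

This is the Floyd-Warshall all-pairs shortest-path computation. For each intermediate vertex k = 0, 1, …, 3, update dist[i][j] ← min(dist[i][j], dist[i][k] + dist[k][j]). The final matrix gives, for each (i, j), the minimum total weight of any directed path from i to j (possibly empty when i = j).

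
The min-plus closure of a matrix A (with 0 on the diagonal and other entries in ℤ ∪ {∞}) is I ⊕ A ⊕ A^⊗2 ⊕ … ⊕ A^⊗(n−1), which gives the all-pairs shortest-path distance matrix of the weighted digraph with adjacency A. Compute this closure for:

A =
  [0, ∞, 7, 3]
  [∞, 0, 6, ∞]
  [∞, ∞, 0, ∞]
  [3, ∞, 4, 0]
Closure =
  [0, ∞, 7, 3]
  [∞, 0, 6, ∞]
  [∞, ∞, 0, ∞]
  [3, ∞, 4, 0]

This is the Floyd-Warshall all-pairs shortest-path computation. For each intermediate vertex k = 0, 1, …, 3, update dist[i][j] ← min(dist[i][j], dist[i][k] + dist[k][j]). The final matrix gives, for each (i, j), the minimum total weight of any directed path from i to j (possibly empty when i = j).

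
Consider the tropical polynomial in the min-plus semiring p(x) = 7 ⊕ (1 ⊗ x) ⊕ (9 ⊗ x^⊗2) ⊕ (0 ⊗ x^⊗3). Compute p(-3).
p(-3) = -9

A tropical monomial a ⊗ x^⊗i evaluates to a + i · x. Evaluating each term at x = -3:
  Term 0 contributes 7 + 0 · -3 = 7
  Term 1 contributes 1 + 1 · -3 = -2
  Term 2 contributes 9 + 2 · -3 = 3
  Term 3 contributes 0 + 3 · -3 = -9
p(-3) = ⊕ of these = min[7, -2, 3, -9] = -9.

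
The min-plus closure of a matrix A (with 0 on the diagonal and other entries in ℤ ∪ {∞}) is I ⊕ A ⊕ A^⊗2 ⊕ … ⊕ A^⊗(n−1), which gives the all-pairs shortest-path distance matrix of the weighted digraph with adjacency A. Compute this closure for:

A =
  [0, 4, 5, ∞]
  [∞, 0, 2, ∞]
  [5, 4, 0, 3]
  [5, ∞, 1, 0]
Closure =
  [0, 4, 5, 8]
  [7, 0, 2, 5]
  [5, 4, 0, 3]
  [5, 5, 1, 0]

This is the Floyd-Warshall all-pairs shortest-path computation. For each intermediate vertex k = 0, 1, …, 3, update dist[i][j] ← min(dist[i][j], dist[i][k] + dist[k][j]). The final matrix gives, for each (i, j), the minimum total weight of any directed path from i to j (possibly empty when i = j).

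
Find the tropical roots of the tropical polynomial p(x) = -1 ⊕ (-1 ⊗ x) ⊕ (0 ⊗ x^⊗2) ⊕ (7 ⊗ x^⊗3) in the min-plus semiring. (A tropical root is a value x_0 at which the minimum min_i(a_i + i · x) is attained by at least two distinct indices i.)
Roots: {-7, -1, 0}

Each tropical root is a break point of the lower envelope of the lines y = a_i + i · x (there are 4 lines, with slopes 0, 1, ..., 3). Only the lines that attain the minimum somewhere contribute to roots; other lines are dominated. Here the surviving (envelope) indices are i = 3, i = 2, i = 1, i = 0.
Intersections between consecutive envelope lines give the roots: for adjacent envelope indices i < j the intersection is x = (a_i − a_j) / (j − i). Reading off the sorted break points: {-7, -1, 0}.
Verification: at each break x_0, at least two indices attain the minimum of min_i(a_i + i · x_0).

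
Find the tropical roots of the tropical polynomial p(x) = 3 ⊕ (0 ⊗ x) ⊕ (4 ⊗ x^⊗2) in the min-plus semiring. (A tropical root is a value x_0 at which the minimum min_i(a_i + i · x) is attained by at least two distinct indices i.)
Roots: {-4, 3}

Each tropical root is a break point of the lower envelope of the lines y = a_i + i · x (there are 3 lines, with slopes 0, 1, ..., 2). Only the lines that attain the minimum somewhere contribute to roots; other lines are dominated. Here the surviving (envelope) indices are i = 2, i = 1, i = 0.
Intersections between consecutive envelope lines give the roots: for adjacent envelope indices i < j the intersection is x = (a_i − a_j) / (j − i). Reading off the sorted break points: {-4, 3}.
Verification: at each break x_0, at least two indices attain the minimum of min_i(a_i + i · x_0).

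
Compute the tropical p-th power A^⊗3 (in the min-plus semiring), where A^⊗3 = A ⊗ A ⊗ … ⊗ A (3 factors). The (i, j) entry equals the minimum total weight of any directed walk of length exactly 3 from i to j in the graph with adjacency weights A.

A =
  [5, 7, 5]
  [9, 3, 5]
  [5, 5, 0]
A^⊗3 =
  [10, 10, 5]
  [10, 9, 5]
  [5, 5, 0]

Each entry (A^⊗3)_ij equals the minimum over all length-3 walks i = v_0 → v_1 → … → v_3 = j of Σ_t A[v_t][v_{t+1}]. For example, for (i, j) = (0, 2) we minimise over 9 possible intermediate vertex sequences; the minimum is 5, attained along the walk 0 → 2 → 2 → 2.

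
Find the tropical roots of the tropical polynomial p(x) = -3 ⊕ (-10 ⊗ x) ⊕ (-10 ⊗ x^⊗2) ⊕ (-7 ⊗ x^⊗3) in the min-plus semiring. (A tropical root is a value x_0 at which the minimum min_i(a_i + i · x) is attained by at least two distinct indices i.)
Roots: {-3, 0, 7}

Each tropical root is a break point of the lower envelope of the lines y = a_i + i · x (there are 4 lines, with slopes 0, 1, ..., 3). Only the lines that attain the minimum somewhere contribute to roots; other lines are dominated. Here the surviving (envelope) indices are i = 3, i = 2, i = 1, i = 0.
Intersections between consecutive envelope lines give the roots: for adjacent envelope indices i < j the intersection is x = (a_i − a_j) / (j − i). Reading off the sorted break points: {-3, 0, 7}.
Verification: at each break x_0, at least two indices attain the minimum of min_i(a_i + i · x_0).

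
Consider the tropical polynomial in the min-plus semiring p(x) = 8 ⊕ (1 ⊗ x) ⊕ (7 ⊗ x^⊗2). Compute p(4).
p(4) = 5

A tropical monomial a ⊗ x^⊗i evaluates to a + i · x. Evaluating each term at x = 4:
  Term 0 contributes 8 + 0 · 4 = 8
  Term 1 contributes 1 + 1 · 4 = 5
  Term 2 contributes 7 + 2 · 4 = 15
p(4) = ⊕ of these = min[8, 5, 15] = 5.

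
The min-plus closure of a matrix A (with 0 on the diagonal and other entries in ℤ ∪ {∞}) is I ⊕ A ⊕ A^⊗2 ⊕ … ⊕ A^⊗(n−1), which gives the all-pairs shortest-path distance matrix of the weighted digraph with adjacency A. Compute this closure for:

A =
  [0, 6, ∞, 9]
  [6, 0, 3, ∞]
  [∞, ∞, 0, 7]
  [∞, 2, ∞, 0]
Closure =
  [0, 6, 9, 9]
  [6, 0, 3, 10]
  [15, 9, 0, 7]
  [8, 2, 5, 0]

This is the Floyd-Warshall all-pairs shortest-path computation. For each intermediate vertex k = 0, 1, …, 3, update dist[i][j] ← min(dist[i][j], dist[i][k] + dist[k][j]). The final matrix gives, for each (i, j), the minimum total weight of any directed path from i to j (possibly empty when i = j).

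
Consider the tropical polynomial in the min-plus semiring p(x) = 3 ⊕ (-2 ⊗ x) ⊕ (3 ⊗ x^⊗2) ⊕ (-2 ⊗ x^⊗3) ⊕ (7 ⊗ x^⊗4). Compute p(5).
p(5) = 3

A tropical monomial a ⊗ x^⊗i evaluates to a + i · x. Evaluating each term at x = 5:
  Term 0 contributes 3 + 0 · 5 = 3
  Term 1 contributes -2 + 1 · 5 = 3
  Term 2 contributes 3 + 2 · 5 = 13
  Term 3 contributes -2 + 3 · 5 = 13
  Term 4 contributes 7 + 4 · 5 = 27
p(5) = ⊕ of these = min[3, 3, 13, 13, 27] = 3.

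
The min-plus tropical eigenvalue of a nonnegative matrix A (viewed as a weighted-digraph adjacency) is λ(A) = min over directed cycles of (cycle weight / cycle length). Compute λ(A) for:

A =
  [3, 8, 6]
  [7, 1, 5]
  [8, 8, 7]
λ(A) = 1

Enumerate directed cycles and compute their means (weight / length). Sample:
  cycle 0 → 0: weight = 3, length = 1, mean = 3/1 ≈ 3.000
  cycle 1 → 1: weight = 1, length = 1, mean = 1/1 ≈ 1.000
  cycle 2 → 2: weight = 7, length = 1, mean = 7/1 ≈ 7.000
  cycle 0 → 1 → 0: weight = 15, length = 2, mean = 15/2 ≈ 7.500
  cycle 0 → 2 → 0: weight = 14, length = 2, mean = 14/2 ≈ 7.000
  cycle 1 → 0 → 1: weight = 15, length = 2, mean = 15/2 ≈ 7.500
Minimum mean = 1.000, attained e.g. along the cycle 1 → 1 with weight 1 and length 1. So λ(A) = 1/1 = 1.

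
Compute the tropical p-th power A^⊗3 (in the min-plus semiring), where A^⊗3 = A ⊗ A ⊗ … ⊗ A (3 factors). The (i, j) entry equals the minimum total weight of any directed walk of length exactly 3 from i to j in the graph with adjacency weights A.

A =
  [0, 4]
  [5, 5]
A^⊗3 =
  [0, 4]
  [5, 9]

Each entry (A^⊗3)_ij equals the minimum over all length-3 walks i = v_0 → v_1 → … → v_3 = j of Σ_t A[v_t][v_{t+1}]. For example, for (i, j) = (0, 1) we minimise over 4 possible intermediate vertex sequences; the minimum is 4, attained along the walk 0 → 0 → 0 → 1.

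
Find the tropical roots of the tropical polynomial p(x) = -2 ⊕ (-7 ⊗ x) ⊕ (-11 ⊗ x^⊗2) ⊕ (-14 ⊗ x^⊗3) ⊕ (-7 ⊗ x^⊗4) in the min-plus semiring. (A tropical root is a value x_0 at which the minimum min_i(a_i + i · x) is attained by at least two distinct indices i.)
Roots: {-7, 3, 4, 5}

Each tropical root is a break point of the lower envelope of the lines y = a_i + i · x (there are 5 lines, with slopes 0, 1, ..., 4). Only the lines that attain the minimum somewhere contribute to roots; other lines are dominated. Here the surviving (envelope) indices are i = 4, i = 3, i = 2, i = 1, i = 0.
Intersections between consecutive envelope lines give the roots: for adjacent envelope indices i < j the intersection is x = (a_i − a_j) / (j − i). Reading off the sorted break points: {-7, 3, 4, 5}.
Verification: at each break x_0, at least two indices attain the minimum of min_i(a_i + i · x_0).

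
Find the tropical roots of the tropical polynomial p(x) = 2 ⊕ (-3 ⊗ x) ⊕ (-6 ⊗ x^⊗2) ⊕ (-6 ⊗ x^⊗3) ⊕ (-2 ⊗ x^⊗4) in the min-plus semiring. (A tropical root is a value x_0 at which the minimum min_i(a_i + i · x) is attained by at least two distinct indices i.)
Roots: {-4, 0, 3, 5}

Each tropical root is a break point of the lower envelope of the lines y = a_i + i · x (there are 5 lines, with slopes 0, 1, ..., 4). Only the lines that attain the minimum somewhere contribute to roots; other lines are dominated. Here the surviving (envelope) indices are i = 4, i = 3, i = 2, i = 1, i = 0.
Intersections between consecutive envelope lines give the roots: for adjacent envelope indices i < j the intersection is x = (a_i − a_j) / (j − i). Reading off the sorted break points: {-4, 0, 3, 5}.
Verification: at each break x_0, at least two indices attain the minimum of min_i(a_i + i · x_0).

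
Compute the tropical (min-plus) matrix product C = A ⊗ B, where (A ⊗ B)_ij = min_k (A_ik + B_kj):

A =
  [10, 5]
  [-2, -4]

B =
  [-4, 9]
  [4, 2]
A ⊗ B =
  [6, 7]
  [-6, -2]

Apply the min-plus product entry-by-entry:
  C[0][0] = min over k of (A[0][0] + B[0][0] = 10 + -4 = 6, A[0][1] + B[1][0] = 5 + 4 = 9) = 6 (attained at k = 0)
  C[0][1] = min over k of (A[0][0] + B[0][1] = 10 + 9 = 19, A[0][1] + B[1][1] = 5 + 2 = 7) = 7 (attained at k = 1)
  C[1][0] = min over k of (A[1][0] + B[0][0] = -2 + -4 = -6, A[1][1] + B[1][0] = -4 + 4 = 0) = -6 (attained at k = 0)
  C[1][1] = min over k of (A[1][0] + B[0][1] = -2 + 9 = 7, A[1][1] + B[1][1] = -4 + 2 = -2) = -2 (attained at k = 1)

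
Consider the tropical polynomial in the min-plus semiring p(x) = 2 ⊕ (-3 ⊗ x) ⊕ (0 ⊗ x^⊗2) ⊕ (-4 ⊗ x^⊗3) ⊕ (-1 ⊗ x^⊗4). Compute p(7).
p(7) = 2

A tropical monomial a ⊗ x^⊗i evaluates to a + i · x. Evaluating each term at x = 7:
  Term 0 contributes 2 + 0 · 7 = 2
  Term 1 contributes -3 + 1 · 7 = 4
  Term 2 contributes 0 + 2 · 7 = 14
  Term 3 contributes -4 + 3 · 7 = 17
  Term 4 contributes -1 + 4 · 7 = 27
p(7) = ⊕ of these = min[2, 4, 14, 17, 27] = 2.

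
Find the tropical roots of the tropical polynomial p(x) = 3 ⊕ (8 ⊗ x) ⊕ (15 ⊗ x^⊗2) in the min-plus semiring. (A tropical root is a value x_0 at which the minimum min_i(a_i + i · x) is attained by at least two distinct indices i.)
Roots: {-7, -5}

Each tropical root is a break point of the lower envelope of the lines y = a_i + i · x (there are 3 lines, with slopes 0, 1, ..., 2). Only the lines that attain the minimum somewhere contribute to roots; other lines are dominated. Here the surviving (envelope) indices are i = 2, i = 1, i = 0.
Intersections between consecutive envelope lines give the roots: for adjacent envelope indices i < j the intersection is x = (a_i − a_j) / (j − i). Reading off the sorted break points: {-7, -5}.
Verification: at each break x_0, at least two indices attain the minimum of min_i(a_i + i · x_0).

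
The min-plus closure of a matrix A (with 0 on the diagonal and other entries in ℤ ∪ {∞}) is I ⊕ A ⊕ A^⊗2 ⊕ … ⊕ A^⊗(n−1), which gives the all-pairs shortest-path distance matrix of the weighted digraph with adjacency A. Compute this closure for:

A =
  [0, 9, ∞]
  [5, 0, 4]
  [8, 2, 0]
Closure =
  [0, 9, 13]
  [5, 0, 4]
  [7, 2, 0]

This is the Floyd-Warshall all-pairs shortest-path computation. For each intermediate vertex k = 0, 1, …, 2, update dist[i][j] ← min(dist[i][j], dist[i][k] + dist[k][j]). The final matrix gives, for each (i, j), the minimum total weight of any directed path from i to j (possibly empty when i = j).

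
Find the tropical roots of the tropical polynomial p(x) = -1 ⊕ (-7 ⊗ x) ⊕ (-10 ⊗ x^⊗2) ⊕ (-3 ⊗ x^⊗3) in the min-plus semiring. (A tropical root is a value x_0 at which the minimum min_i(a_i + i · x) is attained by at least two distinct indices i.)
Roots: {-7, 3, 6}

Each tropical root is a break point of the lower envelope of the lines y = a_i + i · x (there are 4 lines, with slopes 0, 1, ..., 3). Only the lines that attain the minimum somewhere contribute to roots; other lines are dominated. Here the surviving (envelope) indices are i = 3, i = 2, i = 1, i = 0.
Intersections between consecutive envelope lines give the roots: for adjacent envelope indices i < j the intersection is x = (a_i − a_j) / (j − i). Reading off the sorted break points: {-7, 3, 6}.
Verification: at each break x_0, at least two indices attain the minimum of min_i(a_i + i · x_0).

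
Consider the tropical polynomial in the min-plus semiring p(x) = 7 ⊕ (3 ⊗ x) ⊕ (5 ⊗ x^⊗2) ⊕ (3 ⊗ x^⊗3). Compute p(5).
p(5) = 7

A tropical monomial a ⊗ x^⊗i evaluates to a + i · x. Evaluating each term at x = 5:
  Term 0 contributes 7 + 0 · 5 = 7
  Term 1 contributes 3 + 1 · 5 = 8
  Term 2 contributes 5 + 2 · 5 = 15
  Term 3 contributes 3 + 3 · 5 = 18
p(5) = ⊕ of these = min[7, 8, 15, 18] = 7.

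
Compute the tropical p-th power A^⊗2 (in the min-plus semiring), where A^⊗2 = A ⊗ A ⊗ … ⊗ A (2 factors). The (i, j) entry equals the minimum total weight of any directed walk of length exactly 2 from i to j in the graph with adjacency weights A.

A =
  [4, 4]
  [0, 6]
A^⊗2 =
  [4, 8]
  [4, 4]

Each entry (A^⊗2)_ij equals the minimum over all length-2 walks i = v_0 → v_1 → … → v_2 = j of Σ_t A[v_t][v_{t+1}]. For example, for (i, j) = (0, 1) we minimise over 2 possible intermediate vertex sequences; the minimum is 8, attained along the walk 0 → 0 → 1.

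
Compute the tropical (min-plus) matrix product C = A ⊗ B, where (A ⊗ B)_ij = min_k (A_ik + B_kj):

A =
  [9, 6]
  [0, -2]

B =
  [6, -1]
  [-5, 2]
A ⊗ B =
  [1, 8]
  [-7, -1]

Apply the min-plus product entry-by-entry:
  C[0][0] = min over k of (A[0][0] + B[0][0] = 9 + 6 = 15, A[0][1] + B[1][0] = 6 + -5 = 1) = 1 (attained at k = 1)
  C[0][1] = min over k of (A[0][0] + B[0][1] = 9 + -1 = 8, A[0][1] + B[1][1] = 6 + 2 = 8) = 8 (attained at k = 0)
  C[1][0] = min over k of (A[1][0] + B[0][0] = 0 + 6 = 6, A[1][1] + B[1][0] = -2 + -5 = -7) = -7 (attained at k = 1)
  C[1][1] = min over k of (A[1][0] + B[0][1] = 0 + -1 = -1, A[1][1] + B[1][1] = -2 + 2 = 0) = -1 (attained at k = 0)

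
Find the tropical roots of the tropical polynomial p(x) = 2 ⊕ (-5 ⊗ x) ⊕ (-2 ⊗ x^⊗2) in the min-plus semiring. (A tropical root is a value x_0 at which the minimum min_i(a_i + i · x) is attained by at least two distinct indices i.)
Roots: {-3, 7}

Each tropical root is a break point of the lower envelope of the lines y = a_i + i · x (there are 3 lines, with slopes 0, 1, ..., 2). Only the lines that attain the minimum somewhere contribute to roots; other lines are dominated. Here the surviving (envelope) indices are i = 2, i = 1, i = 0.
Intersections between consecutive envelope lines give the roots: for adjacent envelope indices i < j the intersection is x = (a_i − a_j) / (j − i). Reading off the sorted break points: {-3, 7}.
Verification: at each break x_0, at least two indices attain the minimum of min_i(a_i + i · x_0).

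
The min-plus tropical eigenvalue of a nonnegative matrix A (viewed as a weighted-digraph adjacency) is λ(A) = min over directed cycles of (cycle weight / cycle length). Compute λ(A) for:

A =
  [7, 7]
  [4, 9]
λ(A) = 11/2

Enumerate directed cycles and compute their means (weight / length). Sample:
  cycle 0 → 0: weight = 7, length = 1, mean = 7/1 ≈ 7.000
  cycle 1 → 1: weight = 9, length = 1, mean = 9/1 ≈ 9.000
  cycle 0 → 1 → 0: weight = 11, length = 2, mean = 11/2 ≈ 5.500
  cycle 1 → 0 → 1: weight = 11, length = 2, mean = 11/2 ≈ 5.500
Minimum mean = 5.500, attained e.g. along the cycle 0 → 1 → 0 with weight 11 and length 2. So λ(A) = 11/2 = 11/2.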